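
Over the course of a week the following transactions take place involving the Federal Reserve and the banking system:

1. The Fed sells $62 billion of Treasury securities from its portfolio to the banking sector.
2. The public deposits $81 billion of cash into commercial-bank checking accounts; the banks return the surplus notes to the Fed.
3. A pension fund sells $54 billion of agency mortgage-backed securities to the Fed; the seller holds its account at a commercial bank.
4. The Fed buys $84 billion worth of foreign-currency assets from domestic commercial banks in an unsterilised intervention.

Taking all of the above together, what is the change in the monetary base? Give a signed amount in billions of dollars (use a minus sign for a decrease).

OMO sale (to banks) $62 billion: Fed balance sheet contracts → −$62B.
Currency deposit $81 billion: just a shift between currency and reserves — both are base money → 0.
Asset purchase (from non-banks) $54 billion: Fed balance sheet expands → +$54B.
FX purchase $84 billion: Fed balance sheet expands → +$84B.
Net: −62 + 0 + 54 + 84 = +$76 billion.

+$76 billion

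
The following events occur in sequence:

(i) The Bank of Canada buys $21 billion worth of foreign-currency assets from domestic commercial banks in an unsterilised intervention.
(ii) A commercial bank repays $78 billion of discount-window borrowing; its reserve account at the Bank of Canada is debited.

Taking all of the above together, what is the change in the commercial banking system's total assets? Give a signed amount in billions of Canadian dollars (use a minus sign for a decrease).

Bank of Canada balance sheet:
  Assets:      Loans to banks −$78B, Foreign assets +$21B
  Liabilities: Bank reserves −$57B
Commercial banking system:
  Assets:      Reserves at CB −$57B, Foreign assets −$21B
  Liabilities: Borrowings from CB −$78B
Change in total bank assets = -$78 billion.

-$78 billion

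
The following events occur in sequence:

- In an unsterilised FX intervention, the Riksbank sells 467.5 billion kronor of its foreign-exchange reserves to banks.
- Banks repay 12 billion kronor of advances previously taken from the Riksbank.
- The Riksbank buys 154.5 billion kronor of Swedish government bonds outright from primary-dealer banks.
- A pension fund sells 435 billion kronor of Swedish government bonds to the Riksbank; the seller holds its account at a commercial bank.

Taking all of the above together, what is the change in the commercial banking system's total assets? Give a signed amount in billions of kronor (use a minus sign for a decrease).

+423 billion

FX sale 467.5 billion kronor: just an asset swap on bank balance sheets → 0.
Discount-window repayment 12 billion kronor: bank balance sheets shrink → −12B.
OMO purchase (from banks) 154.5 billion kronor: just an asset swap on bank balance sheets → 0.
Asset purchase (from non-banks) 435 billion kronor: bank balance sheets expand → +435B.
Net: 0 − 12 + 0 + 435 = +423 billion.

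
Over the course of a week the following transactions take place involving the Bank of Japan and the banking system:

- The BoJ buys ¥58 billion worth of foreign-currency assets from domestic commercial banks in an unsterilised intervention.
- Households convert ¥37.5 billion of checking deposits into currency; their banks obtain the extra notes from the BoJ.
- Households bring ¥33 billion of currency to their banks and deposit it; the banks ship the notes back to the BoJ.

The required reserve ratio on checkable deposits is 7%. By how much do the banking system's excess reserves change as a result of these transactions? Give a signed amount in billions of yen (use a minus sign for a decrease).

FX purchase ¥58 billion: reserves +¥58B, deposits 0.
Currency withdrawal ¥37.5 billion: reserves −¥37.5B, deposits −¥37.5B.
Currency deposit ¥33 billion: reserves +¥33B, deposits +¥33B.
Totals: Δreserves = +¥53.5B, Δdeposits = −¥4.5B.
Δrequired reserves = 7% × −¥4.5B = −¥0.315B.
Δexcess reserves = Δreserves − Δrequired = +¥53.5B − (−¥0.315B) = +¥53.815 billion.

+¥53.815 billion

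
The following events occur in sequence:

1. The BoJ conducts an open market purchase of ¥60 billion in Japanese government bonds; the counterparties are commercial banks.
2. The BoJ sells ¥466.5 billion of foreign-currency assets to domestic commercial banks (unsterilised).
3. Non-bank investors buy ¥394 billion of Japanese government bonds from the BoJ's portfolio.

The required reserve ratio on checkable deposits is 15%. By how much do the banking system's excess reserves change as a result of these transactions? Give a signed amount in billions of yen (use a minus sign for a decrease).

-¥741.4 billion

OMO purchase (from banks) ¥60 billion: reserves +¥60B, deposits 0.
FX sale ¥466.5 billion: reserves −¥466.5B, deposits 0.
Asset sale (to non-banks) ¥394 billion: reserves −¥394B, deposits −¥394B.
Totals: Δreserves = −¥800.5B, Δdeposits = −¥394B.
Δrequired reserves = 15% × −¥394B = −¥59.1B.
Δexcess reserves = Δreserves − Δrequired = −¥800.5B − (−¥59.1B) = -¥741.4 billion.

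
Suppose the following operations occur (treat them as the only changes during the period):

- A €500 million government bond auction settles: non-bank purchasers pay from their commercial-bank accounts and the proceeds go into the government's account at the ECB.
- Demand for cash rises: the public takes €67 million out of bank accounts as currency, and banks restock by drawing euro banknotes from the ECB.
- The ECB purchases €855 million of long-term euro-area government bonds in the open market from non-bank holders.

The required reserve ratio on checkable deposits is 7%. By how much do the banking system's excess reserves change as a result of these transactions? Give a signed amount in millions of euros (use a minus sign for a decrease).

Government account inflow €500 million: reserves −€500M, deposits −€500M.
Currency withdrawal €67 million: reserves −€67M, deposits −€67M.
Asset purchase (from non-banks) €855 million: reserves +€855M, deposits +€855M.
Totals: Δreserves = +€288M, Δdeposits = +€288M.
Δrequired reserves = 7% × +€288M = +€20.16M.
Δexcess reserves = Δreserves − Δrequired = +€288M − (+€20.16M) = +€267.84 million.

+€267.84 million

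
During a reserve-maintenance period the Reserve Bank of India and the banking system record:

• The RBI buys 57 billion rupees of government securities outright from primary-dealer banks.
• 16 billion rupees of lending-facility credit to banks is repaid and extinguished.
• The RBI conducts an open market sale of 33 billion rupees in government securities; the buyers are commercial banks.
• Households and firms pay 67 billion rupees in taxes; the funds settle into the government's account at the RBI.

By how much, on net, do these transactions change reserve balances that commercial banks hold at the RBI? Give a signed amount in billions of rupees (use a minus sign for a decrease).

RBI balance sheet:
  Assets:      Securities +24B, Loans to banks −16B
  Liabilities: Bank reserves −59B, Government deposits +67B
Commercial banking system:
  Assets:      Reserves at CB −59B, Securities −24B
  Liabilities: Checkable deposits −67B, Borrowings from CB −16B
So the change in reserve balances that commercial banks hold at the RBI is -59 billion.

-59 billion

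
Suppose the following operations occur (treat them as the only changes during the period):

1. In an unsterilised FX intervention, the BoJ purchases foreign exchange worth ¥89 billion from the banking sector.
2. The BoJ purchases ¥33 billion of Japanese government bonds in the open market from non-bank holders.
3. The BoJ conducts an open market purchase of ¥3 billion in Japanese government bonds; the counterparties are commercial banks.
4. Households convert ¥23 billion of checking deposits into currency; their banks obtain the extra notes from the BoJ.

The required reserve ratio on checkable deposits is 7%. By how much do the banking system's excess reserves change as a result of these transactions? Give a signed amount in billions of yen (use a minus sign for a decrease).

+¥101.3 billion

FX purchase ¥89 billion: reserves +¥89B, deposits 0.
Asset purchase (from non-banks) ¥33 billion: reserves +¥33B, deposits +¥33B.
OMO purchase (from banks) ¥3 billion: reserves +¥3B, deposits 0.
Currency withdrawal ¥23 billion: reserves −¥23B, deposits −¥23B.
Totals: Δreserves = +¥102B, Δdeposits = +¥10B.
Δrequired reserves = 7% × +¥10B = +¥0.7B.
Δexcess reserves = Δreserves − Δrequired = +¥102B − (+¥0.7B) = +¥101.3 billion.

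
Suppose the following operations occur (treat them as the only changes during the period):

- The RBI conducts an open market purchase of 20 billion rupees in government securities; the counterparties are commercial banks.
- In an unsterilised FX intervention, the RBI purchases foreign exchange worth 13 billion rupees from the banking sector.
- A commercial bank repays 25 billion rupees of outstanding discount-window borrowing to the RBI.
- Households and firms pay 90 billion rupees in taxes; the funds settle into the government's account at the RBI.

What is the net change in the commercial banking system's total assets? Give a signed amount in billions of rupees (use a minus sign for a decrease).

-115 billion

OMO purchase (from banks) 20 billion rupees: just an asset swap on bank balance sheets → 0.
FX purchase 13 billion rupees: just an asset swap on bank balance sheets → 0.
Discount-window repayment 25 billion rupees: bank balance sheets shrink → −25B.
Government account inflow 90 billion rupees: bank balance sheets shrink → −90B.
Net: 0 + 0 − 25 − 90 = -115 billion.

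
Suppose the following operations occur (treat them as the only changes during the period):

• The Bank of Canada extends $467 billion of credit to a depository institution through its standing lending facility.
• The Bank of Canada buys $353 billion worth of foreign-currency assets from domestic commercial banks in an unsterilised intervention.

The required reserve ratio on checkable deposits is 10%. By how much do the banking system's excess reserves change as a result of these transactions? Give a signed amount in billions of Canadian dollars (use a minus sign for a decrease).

Discount-window loan $467 billion: reserves +$467B, deposits 0.
FX purchase $353 billion: reserves +$353B, deposits 0.
Totals: Δreserves = +$820B, Δdeposits = 0.
Δrequired reserves = 10% × 0 = 0.
Δexcess reserves = Δreserves − Δrequired = +$820B − (0) = +$820 billion.

+$820 billion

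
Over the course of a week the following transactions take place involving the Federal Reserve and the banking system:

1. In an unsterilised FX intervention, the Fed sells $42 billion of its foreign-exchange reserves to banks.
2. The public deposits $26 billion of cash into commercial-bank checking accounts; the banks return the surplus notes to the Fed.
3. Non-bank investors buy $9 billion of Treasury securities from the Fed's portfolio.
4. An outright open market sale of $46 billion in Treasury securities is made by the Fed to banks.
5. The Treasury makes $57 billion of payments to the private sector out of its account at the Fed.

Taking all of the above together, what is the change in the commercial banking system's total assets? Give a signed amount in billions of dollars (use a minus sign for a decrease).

+$74 billion

FX sale $42 billion: just an asset swap on bank balance sheets → 0.
Currency deposit $26 billion: bank balance sheets expand → +$26B.
Asset sale (to non-banks) $9 billion: bank balance sheets shrink → −$9B.
OMO sale (to banks) $46 billion: just an asset swap on bank balance sheets → 0.
Government spending $57 billion: bank balance sheets expand → +$57B.
Net: 0 + 26 − 9 + 0 + 57 = +$74 billion.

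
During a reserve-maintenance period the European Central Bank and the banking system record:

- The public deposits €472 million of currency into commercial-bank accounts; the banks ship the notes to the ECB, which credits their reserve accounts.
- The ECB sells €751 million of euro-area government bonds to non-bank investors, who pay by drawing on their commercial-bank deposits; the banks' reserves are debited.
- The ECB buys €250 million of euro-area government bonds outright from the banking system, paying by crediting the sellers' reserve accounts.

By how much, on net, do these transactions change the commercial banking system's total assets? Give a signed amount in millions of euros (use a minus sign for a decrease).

Currency deposit €472 million: bank balance sheets expand → +€472M.
Asset sale (to non-banks) €751 million: bank balance sheets shrink → −€751M.
OMO purchase (from banks) €250 million: just an asset swap on bank balance sheets → 0.
Net: 472 − 751 + 0 = -€279 million.

-€279 million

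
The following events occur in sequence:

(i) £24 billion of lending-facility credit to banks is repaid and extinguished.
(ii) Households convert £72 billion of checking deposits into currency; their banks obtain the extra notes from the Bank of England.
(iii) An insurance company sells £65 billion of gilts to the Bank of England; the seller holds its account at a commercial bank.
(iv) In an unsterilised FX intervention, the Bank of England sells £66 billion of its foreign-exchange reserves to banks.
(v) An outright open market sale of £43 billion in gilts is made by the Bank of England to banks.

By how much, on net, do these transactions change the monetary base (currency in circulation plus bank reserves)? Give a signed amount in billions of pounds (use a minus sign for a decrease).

-£68 billion

Discount-window repayment £24 billion: Bank of England balance sheet contracts → −£24B.
Currency withdrawal £72 billion: just a shift between currency and reserves — both are base money → 0.
Asset purchase (from non-banks) £65 billion: Bank of England balance sheet expands → +£65B.
FX sale £66 billion: Bank of England balance sheet contracts → −£66B.
OMO sale (to banks) £43 billion: Bank of England balance sheet contracts → −£43B.
Net: −24 + 0 + 65 − 66 − 43 = -£68 billion.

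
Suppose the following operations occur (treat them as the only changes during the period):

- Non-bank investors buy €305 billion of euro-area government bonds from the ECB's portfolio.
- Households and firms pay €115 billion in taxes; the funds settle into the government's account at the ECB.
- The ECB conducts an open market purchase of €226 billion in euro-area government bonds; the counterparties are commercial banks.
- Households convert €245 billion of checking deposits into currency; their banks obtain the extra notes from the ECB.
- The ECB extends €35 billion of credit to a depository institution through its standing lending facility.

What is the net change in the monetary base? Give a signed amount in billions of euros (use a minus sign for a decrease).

ECB balance sheet:
  Assets:      Securities −€79B, Loans to banks +€35B
  Liabilities: Bank reserves −€404B, Currency in circulation +€245B, Government deposits +€115B
Commercial banking system:
  Assets:      Reserves at CB −€404B, Securities −€226B
  Liabilities: Checkable deposits −€665B, Borrowings from CB +€35B
Monetary base = currency + reserves: +€245B + (−€404B) = -€159 billion.

-€159 billion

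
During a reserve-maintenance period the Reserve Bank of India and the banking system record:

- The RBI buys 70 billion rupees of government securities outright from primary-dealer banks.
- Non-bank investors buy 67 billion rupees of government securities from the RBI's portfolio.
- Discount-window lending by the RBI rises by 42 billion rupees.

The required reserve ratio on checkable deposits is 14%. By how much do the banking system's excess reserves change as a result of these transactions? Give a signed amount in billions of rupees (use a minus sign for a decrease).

+54.38 billion

OMO purchase (from banks) 70 billion rupees: reserves +70B, deposits 0.
Asset sale (to non-banks) 67 billion rupees: reserves −67B, deposits −67B.
Discount-window loan 42 billion rupees: reserves +42B, deposits 0.
Totals: Δreserves = +45B, Δdeposits = −67B.
Δrequired reserves = 14% × −67B = −9.38B.
Δexcess reserves = Δreserves − Δrequired = +45B − (−9.38B) = +54.38 billion.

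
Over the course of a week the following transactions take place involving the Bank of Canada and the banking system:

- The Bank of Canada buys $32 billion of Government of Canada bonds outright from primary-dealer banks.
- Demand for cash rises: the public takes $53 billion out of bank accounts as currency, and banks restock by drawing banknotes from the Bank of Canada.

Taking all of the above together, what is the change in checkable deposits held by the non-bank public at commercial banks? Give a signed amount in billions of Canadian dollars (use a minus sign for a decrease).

-$53 billion

Bank of Canada balance sheet:
  Assets:      Securities +$32B
  Liabilities: Bank reserves −$21B, Currency in circulation +$53B
Commercial banking system:
  Assets:      Reserves at CB −$21B, Securities −$32B
  Liabilities: Checkable deposits −$53B
So the change in checkable deposits held by the non-bank public at commercial banks is -$53 billion.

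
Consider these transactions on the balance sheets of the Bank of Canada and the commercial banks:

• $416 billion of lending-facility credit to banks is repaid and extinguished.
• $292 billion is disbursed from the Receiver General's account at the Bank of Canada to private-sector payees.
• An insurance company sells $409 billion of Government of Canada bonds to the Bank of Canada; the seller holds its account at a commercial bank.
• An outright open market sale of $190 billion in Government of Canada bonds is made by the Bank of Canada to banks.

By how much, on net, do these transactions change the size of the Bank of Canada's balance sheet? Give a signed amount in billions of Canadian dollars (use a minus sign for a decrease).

-$197 billion

Discount-window repayment $416 billion: a Bank of Canada asset is shed → −$416B.
Government spending $292 billion: only the composition of liabilities changes → 0.
Asset purchase (from non-banks) $409 billion: a Bank of Canada asset is acquired → +$409B.
OMO sale (to banks) $190 billion: a Bank of Canada asset is shed → −$190B.
Net: −416 + 0 + 409 − 190 = -$197 billion.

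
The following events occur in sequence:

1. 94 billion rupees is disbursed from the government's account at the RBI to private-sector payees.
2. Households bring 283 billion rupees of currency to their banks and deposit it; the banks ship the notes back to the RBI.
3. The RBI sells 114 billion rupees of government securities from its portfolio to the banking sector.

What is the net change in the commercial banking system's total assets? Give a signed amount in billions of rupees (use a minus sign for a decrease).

+377 billion

Government spending 94 billion rupees: bank balance sheets expand → +94B.
Currency deposit 283 billion rupees: bank balance sheets expand → +283B.
OMO sale (to banks) 114 billion rupees: just an asset swap on bank balance sheets → 0.
Net: 94 + 283 + 0 = +377 billion.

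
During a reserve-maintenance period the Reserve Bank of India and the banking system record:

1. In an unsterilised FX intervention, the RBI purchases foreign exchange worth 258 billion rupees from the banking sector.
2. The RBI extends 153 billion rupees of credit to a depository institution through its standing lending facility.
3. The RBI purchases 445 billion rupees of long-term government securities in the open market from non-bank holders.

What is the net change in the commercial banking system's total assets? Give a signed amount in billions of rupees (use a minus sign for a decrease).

FX purchase 258 billion rupees: just an asset swap on bank balance sheets → 0.
Discount-window loan 153 billion rupees: bank balance sheets expand → +153B.
Asset purchase (from non-banks) 445 billion rupees: bank balance sheets expand → +445B.
Net: 0 + 153 + 445 = +598 billion.

+598 billion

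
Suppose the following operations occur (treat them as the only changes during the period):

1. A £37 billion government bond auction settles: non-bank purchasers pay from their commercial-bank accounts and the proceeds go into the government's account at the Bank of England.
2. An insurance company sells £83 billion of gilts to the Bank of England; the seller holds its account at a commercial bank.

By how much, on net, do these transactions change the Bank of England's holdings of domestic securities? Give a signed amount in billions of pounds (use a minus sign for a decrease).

Government account inflow £37 billion: the Bank of England's securities portfolio is untouched → 0.
Asset purchase (from non-banks) £83 billion: securities added to the Bank of England's portfolio → +£83B.
Net: 0 + 83 = +£83 billion.

+£83 billion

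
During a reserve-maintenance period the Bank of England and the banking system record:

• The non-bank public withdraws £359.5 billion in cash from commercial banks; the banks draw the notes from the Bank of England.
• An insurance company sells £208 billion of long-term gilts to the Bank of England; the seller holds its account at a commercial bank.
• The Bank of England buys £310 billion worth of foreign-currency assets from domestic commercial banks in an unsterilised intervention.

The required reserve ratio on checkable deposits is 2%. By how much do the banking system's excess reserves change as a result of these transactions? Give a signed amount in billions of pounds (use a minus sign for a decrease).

+£161.53 billion

Currency withdrawal £359.5 billion: reserves −£359.5B, deposits −£359.5B.
Asset purchase (from non-banks) £208 billion: reserves +£208B, deposits +£208B.
FX purchase £310 billion: reserves +£310B, deposits 0.
Totals: Δreserves = +£158.5B, Δdeposits = −£151.5B.
Δrequired reserves = 2% × −£151.5B = −£3.03B.
Δexcess reserves = Δreserves − Δrequired = +£158.5B − (−£3.03B) = +£161.53 billion.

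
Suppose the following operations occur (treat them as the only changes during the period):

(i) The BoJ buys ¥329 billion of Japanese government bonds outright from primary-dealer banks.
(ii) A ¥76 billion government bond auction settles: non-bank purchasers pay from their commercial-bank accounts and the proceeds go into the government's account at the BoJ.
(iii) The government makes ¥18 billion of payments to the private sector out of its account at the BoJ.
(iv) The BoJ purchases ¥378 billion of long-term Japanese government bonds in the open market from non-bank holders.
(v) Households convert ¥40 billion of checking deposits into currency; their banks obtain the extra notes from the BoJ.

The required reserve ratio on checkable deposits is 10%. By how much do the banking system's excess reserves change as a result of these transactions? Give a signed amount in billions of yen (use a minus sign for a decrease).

OMO purchase (from banks) ¥329 billion: reserves +¥329B, deposits 0.
Government account inflow ¥76 billion: reserves −¥76B, deposits −¥76B.
Government spending ¥18 billion: reserves +¥18B, deposits +¥18B.
Asset purchase (from non-banks) ¥378 billion: reserves +¥378B, deposits +¥378B.
Currency withdrawal ¥40 billion: reserves −¥40B, deposits −¥40B.
Totals: Δreserves = +¥609B, Δdeposits = +¥280B.
Δrequired reserves = 10% × +¥280B = +¥28B.
Δexcess reserves = Δreserves − Δrequired = +¥609B − (+¥28B) = +¥581 billion.

+¥581 billion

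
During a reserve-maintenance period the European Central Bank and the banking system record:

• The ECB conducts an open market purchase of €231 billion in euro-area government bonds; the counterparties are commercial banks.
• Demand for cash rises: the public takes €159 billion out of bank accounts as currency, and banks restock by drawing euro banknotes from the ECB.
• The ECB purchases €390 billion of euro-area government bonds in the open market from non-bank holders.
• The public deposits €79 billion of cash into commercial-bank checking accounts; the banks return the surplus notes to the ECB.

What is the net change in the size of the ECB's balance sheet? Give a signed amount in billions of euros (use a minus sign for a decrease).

+€621 billion

ECB balance sheet:
  Assets:      Securities +€621B
  Liabilities: Bank reserves +€541B, Currency in circulation +€80B
Change in total ECB assets = +€621 billion.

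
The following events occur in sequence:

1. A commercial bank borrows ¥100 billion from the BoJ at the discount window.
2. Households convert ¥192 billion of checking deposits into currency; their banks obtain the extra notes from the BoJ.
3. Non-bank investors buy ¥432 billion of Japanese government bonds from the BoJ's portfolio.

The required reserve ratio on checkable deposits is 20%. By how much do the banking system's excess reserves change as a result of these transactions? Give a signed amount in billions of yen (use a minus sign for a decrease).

Discount-window loan ¥100 billion: reserves +¥100B, deposits 0.
Currency withdrawal ¥192 billion: reserves −¥192B, deposits −¥192B.
Asset sale (to non-banks) ¥432 billion: reserves −¥432B, deposits −¥432B.
Totals: Δreserves = −¥524B, Δdeposits = −¥624B.
Δrequired reserves = 20% × −¥624B = −¥124.8B.
Δexcess reserves = Δreserves − Δrequired = −¥524B − (−¥124.8B) = -¥399.2 billion.

-¥399.2 billion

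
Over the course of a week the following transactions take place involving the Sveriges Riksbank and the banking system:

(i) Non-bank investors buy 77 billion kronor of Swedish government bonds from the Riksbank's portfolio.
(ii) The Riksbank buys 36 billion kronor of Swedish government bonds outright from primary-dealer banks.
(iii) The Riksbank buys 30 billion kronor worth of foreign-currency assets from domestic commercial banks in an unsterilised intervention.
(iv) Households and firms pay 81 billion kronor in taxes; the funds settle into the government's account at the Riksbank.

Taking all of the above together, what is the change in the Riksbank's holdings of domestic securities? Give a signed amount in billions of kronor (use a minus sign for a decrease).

-41 billion

Riksbank balance sheet:
  Assets:      Securities −41B, Foreign assets +30B
  Liabilities: Bank reserves −92B, Government deposits +81B
So the change in the Riksbank's holdings of domestic securities is -41 billion.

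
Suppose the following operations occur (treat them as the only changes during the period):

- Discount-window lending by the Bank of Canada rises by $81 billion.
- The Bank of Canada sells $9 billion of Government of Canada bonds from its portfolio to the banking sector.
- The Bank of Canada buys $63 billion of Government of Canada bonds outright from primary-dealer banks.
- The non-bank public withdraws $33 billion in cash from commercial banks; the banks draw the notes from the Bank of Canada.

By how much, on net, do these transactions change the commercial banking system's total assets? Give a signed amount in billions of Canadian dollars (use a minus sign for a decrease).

+$48 billion

Discount-window loan $81 billion: bank balance sheets expand → +$81B.
OMO sale (to banks) $9 billion: just an asset swap on bank balance sheets → 0.
OMO purchase (from banks) $63 billion: just an asset swap on bank balance sheets → 0.
Currency withdrawal $33 billion: bank balance sheets shrink → −$33B.
Net: 81 + 0 + 0 − 33 = +$48 billion.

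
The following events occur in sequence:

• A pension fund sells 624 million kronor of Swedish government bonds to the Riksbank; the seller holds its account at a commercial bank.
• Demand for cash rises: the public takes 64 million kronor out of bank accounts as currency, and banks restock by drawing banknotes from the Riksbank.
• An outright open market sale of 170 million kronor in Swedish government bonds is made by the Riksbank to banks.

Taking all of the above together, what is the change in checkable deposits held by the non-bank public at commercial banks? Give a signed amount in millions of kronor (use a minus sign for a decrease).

Asset purchase (from non-banks) 624 million kronor: non-bank counterparties' bank balances rise → +624M.
Currency withdrawal 64 million kronor: non-bank counterparties' bank balances fall → −64M.
OMO sale (to banks) 170 million kronor: the counterparty is a bank, so public deposits are unchanged → 0.
Net: 624 − 64 + 0 = +560 million.

+560 million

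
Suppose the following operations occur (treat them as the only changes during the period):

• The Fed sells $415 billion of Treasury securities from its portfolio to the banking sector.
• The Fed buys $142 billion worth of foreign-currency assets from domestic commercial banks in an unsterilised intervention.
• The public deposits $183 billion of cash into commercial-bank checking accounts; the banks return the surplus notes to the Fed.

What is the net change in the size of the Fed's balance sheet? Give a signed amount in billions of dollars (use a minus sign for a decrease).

Fed balance sheet:
  Assets:      Securities −$415B, Foreign assets +$142B
  Liabilities: Bank reserves −$90B, Currency in circulation −$183B
Change in total Fed assets = -$273 billion.

-$273 billion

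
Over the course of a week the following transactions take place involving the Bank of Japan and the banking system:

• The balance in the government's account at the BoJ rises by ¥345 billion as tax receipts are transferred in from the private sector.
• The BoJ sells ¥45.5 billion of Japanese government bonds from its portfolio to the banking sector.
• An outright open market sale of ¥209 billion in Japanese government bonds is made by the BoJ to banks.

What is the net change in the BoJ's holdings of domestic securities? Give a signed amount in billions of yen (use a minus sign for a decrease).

-¥254.5 billion

BoJ balance sheet:
  Assets:      Securities −¥254.5B
  Liabilities: Bank reserves −¥599.5B, Government deposits +¥345B
Commercial banking system:
  Assets:      Reserves at CB −¥599.5B, Securities +¥254.5B
  Liabilities: Checkable deposits −¥345B
So the change in the BoJ's holdings of domestic securities is -¥254.5 billion.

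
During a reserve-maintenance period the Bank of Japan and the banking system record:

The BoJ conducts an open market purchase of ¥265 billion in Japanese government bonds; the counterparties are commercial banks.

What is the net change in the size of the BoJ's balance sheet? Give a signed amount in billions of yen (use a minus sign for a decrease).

+¥265 billion

OMO purchase (from banks) ¥265 billion: a BoJ asset is acquired → +¥265B.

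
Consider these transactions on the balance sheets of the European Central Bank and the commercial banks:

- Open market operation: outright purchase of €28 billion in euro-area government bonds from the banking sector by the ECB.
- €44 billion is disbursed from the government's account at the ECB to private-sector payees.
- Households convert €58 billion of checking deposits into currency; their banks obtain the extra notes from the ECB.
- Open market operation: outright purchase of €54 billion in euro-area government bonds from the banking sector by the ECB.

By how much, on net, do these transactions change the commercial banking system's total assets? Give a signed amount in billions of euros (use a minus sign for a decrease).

-€14 billion

ECB balance sheet:
  Assets:      Securities +€82B
  Liabilities: Bank reserves +€68B, Currency in circulation +€58B, Government deposits −€44B
Commercial banking system:
  Assets:      Reserves at CB +€68B, Securities −€82B
  Liabilities: Checkable deposits −€14B
Change in total bank assets = -€14 billion.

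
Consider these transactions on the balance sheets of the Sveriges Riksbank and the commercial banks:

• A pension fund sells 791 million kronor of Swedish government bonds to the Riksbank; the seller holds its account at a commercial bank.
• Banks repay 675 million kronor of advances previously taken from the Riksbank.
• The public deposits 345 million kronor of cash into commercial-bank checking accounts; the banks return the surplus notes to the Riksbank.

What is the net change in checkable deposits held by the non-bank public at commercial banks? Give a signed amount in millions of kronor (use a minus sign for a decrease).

Asset purchase (from non-banks) 791 million kronor: non-bank counterparties' bank balances rise → +791M.
Discount-window repayment 675 million kronor: the counterparty is a bank, so public deposits are unchanged → 0.
Currency deposit 345 million kronor: non-bank counterparties' bank balances rise → +345M.
Net: 791 + 0 + 345 = +1136 million.

+1136 million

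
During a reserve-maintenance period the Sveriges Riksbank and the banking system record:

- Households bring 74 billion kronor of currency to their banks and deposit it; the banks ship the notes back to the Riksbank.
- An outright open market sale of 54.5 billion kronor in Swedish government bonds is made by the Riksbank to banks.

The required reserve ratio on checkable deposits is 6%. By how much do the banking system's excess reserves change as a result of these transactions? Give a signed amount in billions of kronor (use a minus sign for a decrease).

Currency deposit 74 billion kronor: reserves +74B, deposits +74B.
OMO sale (to banks) 54.5 billion kronor: reserves −54.5B, deposits 0.
Totals: Δreserves = +19.5B, Δdeposits = +74B.
Δrequired reserves = 6% × +74B = +4.44B.
Δexcess reserves = Δreserves − Δrequired = +19.5B − (+4.44B) = +15.06 billion.

+15.06 billion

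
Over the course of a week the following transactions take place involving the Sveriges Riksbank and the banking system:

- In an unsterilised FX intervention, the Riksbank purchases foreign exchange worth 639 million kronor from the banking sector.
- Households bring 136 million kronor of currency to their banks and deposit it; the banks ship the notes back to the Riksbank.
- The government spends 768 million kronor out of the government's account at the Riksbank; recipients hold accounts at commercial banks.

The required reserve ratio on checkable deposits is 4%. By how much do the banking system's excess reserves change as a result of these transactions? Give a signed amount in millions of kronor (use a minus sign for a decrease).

+1506.84 million

FX purchase 639 million kronor: reserves +639M, deposits 0.
Currency deposit 136 million kronor: reserves +136M, deposits +136M.
Government spending 768 million kronor: reserves +768M, deposits +768M.
Totals: Δreserves = +1543M, Δdeposits = +904M.
Δrequired reserves = 4% × +904M = +36.16M.
Δexcess reserves = Δreserves − Δrequired = +1543M − (+36.16M) = +1506.84 million.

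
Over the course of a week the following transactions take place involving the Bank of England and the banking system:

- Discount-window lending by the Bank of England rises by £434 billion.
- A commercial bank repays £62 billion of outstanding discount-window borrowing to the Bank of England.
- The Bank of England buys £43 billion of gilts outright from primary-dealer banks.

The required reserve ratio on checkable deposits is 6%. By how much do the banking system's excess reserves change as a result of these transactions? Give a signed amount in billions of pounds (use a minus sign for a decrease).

Discount-window loan £434 billion: reserves +£434B, deposits 0.
Discount-window repayment £62 billion: reserves −£62B, deposits 0.
OMO purchase (from banks) £43 billion: reserves +£43B, deposits 0.
Totals: Δreserves = +£415B, Δdeposits = 0.
Δrequired reserves = 6% × 0 = 0.
Δexcess reserves = Δreserves − Δrequired = +£415B − (0) = +£415 billion.

+£415 billion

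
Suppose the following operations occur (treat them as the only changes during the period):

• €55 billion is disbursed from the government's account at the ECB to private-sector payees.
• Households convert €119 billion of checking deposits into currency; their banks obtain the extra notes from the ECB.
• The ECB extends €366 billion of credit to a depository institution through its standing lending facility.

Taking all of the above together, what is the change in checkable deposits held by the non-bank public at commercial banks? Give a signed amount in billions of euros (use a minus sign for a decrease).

ECB balance sheet:
  Assets:      Loans to banks +€366B
  Liabilities: Bank reserves +€302B, Currency in circulation +€119B, Government deposits −€55B
Commercial banking system:
  Assets:      Reserves at CB +€302B
  Liabilities: Checkable deposits −€64B, Borrowings from CB +€366B
So the change in checkable deposits held by the non-bank public at commercial banks is -€64 billion.

-€64 billion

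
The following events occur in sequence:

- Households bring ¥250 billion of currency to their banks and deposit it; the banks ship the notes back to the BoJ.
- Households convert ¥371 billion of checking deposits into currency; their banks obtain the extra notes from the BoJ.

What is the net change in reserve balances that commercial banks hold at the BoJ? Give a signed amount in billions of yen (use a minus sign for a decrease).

-¥121 billion

Currency deposit ¥250 billion: returned notes are swapped for reserve credit → +¥250B.
Currency withdrawal ¥371 billion: banks swap reserves for currency → −¥371B.
Net: 250 − 371 = -¥121 billion.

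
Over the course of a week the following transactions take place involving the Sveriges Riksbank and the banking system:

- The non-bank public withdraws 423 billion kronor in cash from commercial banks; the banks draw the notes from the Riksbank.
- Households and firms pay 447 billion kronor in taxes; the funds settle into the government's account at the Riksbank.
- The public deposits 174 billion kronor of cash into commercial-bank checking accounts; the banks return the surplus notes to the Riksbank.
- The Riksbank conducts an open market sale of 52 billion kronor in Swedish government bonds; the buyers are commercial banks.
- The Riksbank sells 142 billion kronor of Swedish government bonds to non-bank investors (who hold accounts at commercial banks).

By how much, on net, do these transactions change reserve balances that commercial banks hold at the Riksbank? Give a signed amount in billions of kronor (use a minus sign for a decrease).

-890 billion

Riksbank balance sheet:
  Assets:      Securities −194B
  Liabilities: Bank reserves −890B, Currency in circulation +249B, Government deposits +447B
So the change in reserve balances that commercial banks hold at the Riksbank is -890 billion.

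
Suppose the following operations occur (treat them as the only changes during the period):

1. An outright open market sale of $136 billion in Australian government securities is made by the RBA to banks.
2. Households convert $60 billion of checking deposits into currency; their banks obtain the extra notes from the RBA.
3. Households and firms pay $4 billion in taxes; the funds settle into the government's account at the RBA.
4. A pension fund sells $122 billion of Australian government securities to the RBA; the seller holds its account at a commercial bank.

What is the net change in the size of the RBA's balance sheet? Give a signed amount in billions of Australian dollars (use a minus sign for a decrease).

-$14 billion

OMO sale (to banks) $136 billion: an RBA asset is shed → −$136B.
Currency withdrawal $60 billion: only the composition of liabilities changes → 0.
Government account inflow $4 billion: only the composition of liabilities changes → 0.
Asset purchase (from non-banks) $122 billion: an RBA asset is acquired → +$122B.
Net: −136 + 0 + 0 + 122 = -$14 billion.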